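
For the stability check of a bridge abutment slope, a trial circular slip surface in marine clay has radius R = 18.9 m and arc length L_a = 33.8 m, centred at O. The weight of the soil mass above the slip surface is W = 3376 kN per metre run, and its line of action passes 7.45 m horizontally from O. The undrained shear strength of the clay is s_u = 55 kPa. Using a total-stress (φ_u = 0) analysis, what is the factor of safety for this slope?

FS = 1.40

Taking moments about the centre O, the resisting moment is provided by the undrained shear strength acting along the arc:
M_R = s_u·L_a·R = 55·33.80·18.9 = 35135.1 kN·m/m
M_D = W·d = 3376·7.45 = 25151.2 kN·m/m
FS = M_R / M_D = 35135.1 / 25151.2 = 1.397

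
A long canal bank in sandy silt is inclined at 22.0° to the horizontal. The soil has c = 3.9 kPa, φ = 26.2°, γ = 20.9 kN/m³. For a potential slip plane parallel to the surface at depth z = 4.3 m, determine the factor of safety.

FS = 1.34

For an infinite slope with a slip plane parallel to the surface (no pore pressure): FS = [c + γz cos²β tanφ] / [γz sinβ cosβ].
γz = 20.9·4.3 = 89.87 kN/m²
Numerator = 3.9 + 89.87·cos²22.0°·tan26.2° = 3.9 + 89.87·0.8597·0.4921 = 41.916 kPa
Denominator = 89.87·sin22.0°·cos22.0° = 89.87·0.3746·0.9272 = 31.214 kPa
FS = 41.916 / 31.214 = 1.343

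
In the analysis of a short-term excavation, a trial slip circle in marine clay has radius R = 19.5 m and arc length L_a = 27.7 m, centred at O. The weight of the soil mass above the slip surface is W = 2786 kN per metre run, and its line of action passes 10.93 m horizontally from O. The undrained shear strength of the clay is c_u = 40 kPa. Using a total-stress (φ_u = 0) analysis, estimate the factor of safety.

Taking moments about the centre O, the resisting moment is provided by the undrained shear strength acting along the arc:
M_R = c_u·L_a·R = 40·27.70·19.5 = 21606.0 kN·m/m
M_D = W·d = 2786·10.93 = 30451.0 kN·m/m
FS = M_R / M_D = 21606.0 / 30451.0 = 0.710

FS = 0.71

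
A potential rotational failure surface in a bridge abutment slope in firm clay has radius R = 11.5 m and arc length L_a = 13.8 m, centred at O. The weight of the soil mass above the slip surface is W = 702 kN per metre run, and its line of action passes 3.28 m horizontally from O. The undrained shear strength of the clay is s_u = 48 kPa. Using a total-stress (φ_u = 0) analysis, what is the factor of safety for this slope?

Taking moments about the centre O, the resisting moment is provided by the undrained shear strength acting along the arc:
M_R = s_u·L_a·R = 48·13.80·11.5 = 7617.6 kN·m/m
M_D = W·d = 702·3.28 = 2302.6 kN·m/m
FS = M_R / M_D = 7617.6 / 2302.6 = 3.308

FS = 3.31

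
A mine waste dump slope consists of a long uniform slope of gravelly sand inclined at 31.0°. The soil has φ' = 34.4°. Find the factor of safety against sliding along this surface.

FS = 1.14

For a dry cohesionless infinite slope the factor of safety is FS = tanφ' / tanβ.
FS = tan34.4° / tan31.0° = 0.6847 / 0.6009 = 1.140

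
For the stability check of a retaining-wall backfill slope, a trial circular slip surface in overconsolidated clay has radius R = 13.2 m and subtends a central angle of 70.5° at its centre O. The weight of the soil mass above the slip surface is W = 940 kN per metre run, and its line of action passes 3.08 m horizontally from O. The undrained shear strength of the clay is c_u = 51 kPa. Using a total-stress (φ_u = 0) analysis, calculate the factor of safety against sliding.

FS = 3.78

Taking moments about the centre O, the resisting moment is provided by the undrained shear strength acting along the arc:
Arc length L_a = R·θ = 13.2·(70.5°·π/180) = 13.2·1.2305 = 16.24 m
M_R = c_u·L_a·R = 51·16.24·13.2 = 10934.1 kN·m/m
M_D = W·d = 940·3.08 = 2895.2 kN·m/m
FS = M_R / M_D = 10934.1 / 2895.2 = 3.777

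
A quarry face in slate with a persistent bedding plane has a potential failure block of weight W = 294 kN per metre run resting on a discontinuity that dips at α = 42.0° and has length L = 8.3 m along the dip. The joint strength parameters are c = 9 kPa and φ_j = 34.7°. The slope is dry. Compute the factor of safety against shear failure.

Resolving the block weight along and normal to the plane and applying the Mohr–Coulomb strength on the joint:
N' = W cosα = 294·cos42.0° = 218.5 kN/m
Driving force T = W sinα = 294·sin42.0° = 196.7 kN/m
Resisting force R = c·L + N'·tanφ_j = 9·8.3 + 218.5·tan34.7° = 74.7 + 151.3 = 226.0 kN/m
FS = R / T = 226.0 / 196.7 = 1.149

FS = 1.15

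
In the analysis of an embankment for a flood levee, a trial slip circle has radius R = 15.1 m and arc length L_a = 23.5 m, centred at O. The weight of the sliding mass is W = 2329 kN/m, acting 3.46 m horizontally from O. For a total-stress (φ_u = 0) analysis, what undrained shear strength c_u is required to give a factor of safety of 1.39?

c_u = 31.6 kPa

FS = c_u·L_a·R / (W·d), so c_u = FS·W·d / (L_a·R).
c_u = 1.39·2329·3.46 / (23.50·15.1) = 11201.1 / 354.85 = 31.57 kPa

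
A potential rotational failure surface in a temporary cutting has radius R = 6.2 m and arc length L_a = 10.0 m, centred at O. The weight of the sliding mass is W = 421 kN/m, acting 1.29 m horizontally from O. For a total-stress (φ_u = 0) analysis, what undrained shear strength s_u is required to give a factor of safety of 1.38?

FS = s_u·L_a·R / (W·d), so s_u = FS·W·d / (L_a·R).
s_u = 1.38·421·1.29 / (10.00·6.2) = 749.5 / 62.00 = 12.09 kPa

s_u = 12.1 kPa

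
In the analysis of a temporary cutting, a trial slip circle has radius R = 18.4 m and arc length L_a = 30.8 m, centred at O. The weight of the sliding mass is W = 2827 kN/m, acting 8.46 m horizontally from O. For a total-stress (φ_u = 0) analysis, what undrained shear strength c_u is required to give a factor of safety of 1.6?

FS = c_u·L_a·R / (W·d), so c_u = FS·W·d / (L_a·R).
c_u = 1.6·2827·8.46 / (30.80·18.4) = 38266.3 / 566.72 = 67.52 kPa

c_u = 67.5 kPa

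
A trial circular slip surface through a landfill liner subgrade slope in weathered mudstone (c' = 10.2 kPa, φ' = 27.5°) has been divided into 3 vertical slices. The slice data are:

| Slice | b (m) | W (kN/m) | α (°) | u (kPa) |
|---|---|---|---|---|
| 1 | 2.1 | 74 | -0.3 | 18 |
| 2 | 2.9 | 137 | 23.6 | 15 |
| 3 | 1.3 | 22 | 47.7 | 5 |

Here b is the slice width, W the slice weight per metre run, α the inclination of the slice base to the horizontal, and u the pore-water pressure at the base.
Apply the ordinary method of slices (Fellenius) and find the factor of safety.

Ordinary method of slices: FS = Σ[c'·Δl_i + (W_i cosα_i − u_i·Δl_i)·tanφ'] / Σ W_i sinα_i, with Δl_i = b_i / cosα_i.
Slice 1: Δl = 2.1/cos(-0.3°) = 2.100 m; N'_1 = 74·cos(-0.3°) − 18·2.100 = 36.2; c'Δl = 21.42; W sinα = -0.4
Slice 2: Δl = 2.9/cos23.6° = 3.165 m; N'_2 = 137·cos23.6° − 15·3.165 = 78.1; c'Δl = 32.28; W sinα = 54.8
Slice 3: Δl = 1.3/cos47.7° = 1.932 m; N'_3 = 22·cos47.7° − 5·1.932 = 5.1; c'Δl = 19.70; W sinα = 16.3
Σc'Δl = 73.4 kN/m; ΣN' = 119.4 kN/m; ΣW sinα = 70.7 kN/m
Resisting = 73.4 + 119.4·tan27.5° = 73.4 + 62.2 = 135.6 kN/m
FS = 135.6 / 70.7 = 1.917

FS = 1.92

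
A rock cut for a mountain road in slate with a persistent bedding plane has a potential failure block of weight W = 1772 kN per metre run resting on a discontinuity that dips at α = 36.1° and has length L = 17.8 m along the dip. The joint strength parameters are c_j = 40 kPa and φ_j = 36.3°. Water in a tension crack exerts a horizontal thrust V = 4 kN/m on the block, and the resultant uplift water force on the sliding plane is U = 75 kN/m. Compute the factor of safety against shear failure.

FS = 1.63

Resolving the block weight along and normal to the plane and applying the Mohr–Coulomb strength on the joint:
N' = W cosα − U − V sinα = 1772·cos36.1° − 75 − 4·sin36.1° = 1354.4 kN/m
Driving force T = W sinα + V cosα = 1772·sin36.1° + 4·cos36.1° = 1047.3 kN/m
Resisting force R = c_j·L + N'·tanφ_j = 40·17.8 + 1354.4·tan36.3° = 712.0 + 994.9 = 1706.9 kN/m
FS = R / T = 1706.9 / 1047.3 = 1.630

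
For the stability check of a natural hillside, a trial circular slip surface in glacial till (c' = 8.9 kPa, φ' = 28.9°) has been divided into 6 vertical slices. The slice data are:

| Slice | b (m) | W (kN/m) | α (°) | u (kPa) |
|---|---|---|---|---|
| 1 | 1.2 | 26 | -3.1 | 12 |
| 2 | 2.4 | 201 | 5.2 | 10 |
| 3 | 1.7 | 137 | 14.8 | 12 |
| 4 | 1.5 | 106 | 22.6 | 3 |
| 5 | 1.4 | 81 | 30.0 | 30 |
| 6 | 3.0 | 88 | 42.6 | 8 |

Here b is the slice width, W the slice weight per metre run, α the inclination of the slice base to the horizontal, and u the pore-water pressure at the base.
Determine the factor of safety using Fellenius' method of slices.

Ordinary method of slices: FS = Σ[c'·Δl_i + (W_i cosα_i − u_i·Δl_i)·tanφ'] / Σ W_i sinα_i, with Δl_i = b_i / cosα_i.
Slice 1: Δl = 1.2/cos(-3.1°) = 1.202 m; N'_1 = 26·cos(-3.1°) − 12·1.202 = 11.5; c'Δl = 10.70; W sinα = -1.4
Slice 2: Δl = 2.4/cos5.2° = 2.410 m; N'_2 = 201·cos5.2° − 10·2.410 = 176.1; c'Δl = 21.45; W sinα = 18.2
Slice 3: Δl = 1.7/cos14.8° = 1.758 m; N'_3 = 137·cos14.8° − 12·1.758 = 111.4; c'Δl = 15.65; W sinα = 35.0
Slice 4: Δl = 1.5/cos22.6° = 1.625 m; N'_4 = 106·cos22.6° − 3·1.625 = 93.0; c'Δl = 14.46; W sinα = 40.7
Slice 5: Δl = 1.4/cos30.0° = 1.617 m; N'_5 = 81·cos30.0° − 30·1.617 = 21.7; c'Δl = 14.39; W sinα = 40.5
Slice 6: Δl = 3.0/cos42.6° = 4.076 m; N'_6 = 88·cos42.6° − 8·4.076 = 32.2; c'Δl = 36.27; W sinα = 59.6
Σc'Δl = 112.9 kN/m; ΣN' = 445.8 kN/m; ΣW sinα = 192.6 kN/m
Resisting = 112.9 + 445.8·tan28.9° = 112.9 + 246.1 = 359.0 kN/m
FS = 359.0 / 192.6 = 1.864

FS = 1.86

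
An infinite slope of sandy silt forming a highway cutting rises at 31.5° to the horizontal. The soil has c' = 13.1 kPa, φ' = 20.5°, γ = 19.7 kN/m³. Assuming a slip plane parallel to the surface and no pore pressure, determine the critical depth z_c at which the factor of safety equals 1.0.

Setting FS = 1.00 in FS = [c' + γz cos²β tanφ'] / [γz sinβ cosβ] and solving for z:
z = c' / [γ cosβ (FS·sinβ − cosβ·tanφ')]
  = 13.1 / [19.7·cos31.5°·(1.00·sin31.5° − cos31.5°·tan20.5°)]
  = 13.1 / [19.7·0.8526·(1.00·0.5225 − 0.8526·0.3739)]
  = 13.1 / 3.4217 = 3.828 m

z_c = 3.83 m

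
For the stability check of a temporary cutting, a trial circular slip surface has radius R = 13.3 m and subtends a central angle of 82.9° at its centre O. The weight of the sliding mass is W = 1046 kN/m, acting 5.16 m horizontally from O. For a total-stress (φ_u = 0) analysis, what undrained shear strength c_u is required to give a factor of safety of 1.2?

FS = c_u·L_a·R / (W·d), so c_u = FS·W·d / (L_a·R).
Arc length L_a = R·θ = 13.3·(82.9°·π/180) = 13.3·1.4469 = 19.24 m
c_u = 1.2·1046·5.16 / (19.24·13.3) = 6476.8 / 255.94 = 25.31 kPa

c_u = 25.3 kPa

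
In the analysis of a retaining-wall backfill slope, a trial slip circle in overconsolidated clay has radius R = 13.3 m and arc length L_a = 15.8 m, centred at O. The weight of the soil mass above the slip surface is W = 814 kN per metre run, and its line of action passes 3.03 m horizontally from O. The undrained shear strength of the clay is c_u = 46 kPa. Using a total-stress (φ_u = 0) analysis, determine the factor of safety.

Taking moments about the centre O, the resisting moment is provided by the undrained shear strength acting along the arc:
M_R = c_u·L_a·R = 46·15.80·13.3 = 9666.4 kN·m/m
M_D = W·d = 814·3.03 = 2466.4 kN·m/m
FS = M_R / M_D = 9666.4 / 2466.4 = 3.919

FS = 3.92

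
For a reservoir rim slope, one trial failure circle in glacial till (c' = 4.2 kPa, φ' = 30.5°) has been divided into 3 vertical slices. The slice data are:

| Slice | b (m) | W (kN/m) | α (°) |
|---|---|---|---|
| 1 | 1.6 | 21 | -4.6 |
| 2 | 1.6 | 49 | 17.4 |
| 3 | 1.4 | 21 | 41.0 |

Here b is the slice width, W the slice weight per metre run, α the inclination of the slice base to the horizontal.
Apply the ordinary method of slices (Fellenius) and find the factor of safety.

Ordinary method of slices: FS = Σ[c'·Δl_i + (W_i cosα_i)·tanφ'] / Σ W_i sinα_i, with Δl_i = b_i / cosα_i.
Slice 1: Δl = 1.6/cos(-4.6°) = 1.605 m; N'_1 = 21·cos(-4.6°) = 20.9; c'Δl = 6.74; W sinα = -1.7
Slice 2: Δl = 1.6/cos17.4° = 1.677 m; N'_2 = 49·cos17.4° = 46.8; c'Δl = 7.04; W sinα = 14.7
Slice 3: Δl = 1.4/cos41.0° = 1.855 m; N'_3 = 21·cos41.0° = 15.8; c'Δl = 7.79; W sinα = 13.8
Σc'Δl = 21.6 kN/m; ΣN' = 83.5 kN/m; ΣW sinα = 26.7 kN/m
Resisting = 21.6 + 83.5·tan30.5° = 21.6 + 49.2 = 70.8 kN/m
FS = 70.8 / 26.7 = 2.646

FS = 2.65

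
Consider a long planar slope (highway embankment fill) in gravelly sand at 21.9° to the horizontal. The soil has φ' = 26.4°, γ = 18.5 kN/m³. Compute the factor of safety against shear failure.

FS = 1.23

For a dry cohesionless infinite slope the factor of safety is FS = tanφ' / tanβ.
FS = tan26.4° / tan21.9° = 0.4964 / 0.4020 = 1.235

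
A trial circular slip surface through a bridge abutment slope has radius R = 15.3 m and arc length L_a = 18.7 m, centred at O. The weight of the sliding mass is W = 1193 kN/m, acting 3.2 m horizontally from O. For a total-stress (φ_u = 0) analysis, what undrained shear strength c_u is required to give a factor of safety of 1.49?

FS = c_u·L_a·R / (W·d), so c_u = FS·W·d / (L_a·R).
c_u = 1.49·1193·3.2 / (18.70·15.3) = 5688.2 / 286.11 = 19.88 kPa

c_u = 19.9 kPa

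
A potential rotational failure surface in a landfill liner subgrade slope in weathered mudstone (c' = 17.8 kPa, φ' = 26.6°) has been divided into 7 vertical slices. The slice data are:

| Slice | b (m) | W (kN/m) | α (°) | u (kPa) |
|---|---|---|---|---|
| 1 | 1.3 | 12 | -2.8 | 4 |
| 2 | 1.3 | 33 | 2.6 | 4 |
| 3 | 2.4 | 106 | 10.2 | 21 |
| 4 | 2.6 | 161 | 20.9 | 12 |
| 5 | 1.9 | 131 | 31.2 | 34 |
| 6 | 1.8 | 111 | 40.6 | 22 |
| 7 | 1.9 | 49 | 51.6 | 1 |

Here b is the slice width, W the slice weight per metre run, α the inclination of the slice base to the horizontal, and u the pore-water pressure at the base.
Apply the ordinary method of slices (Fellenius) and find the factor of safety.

FS = 1.67

Ordinary method of slices: FS = Σ[c'·Δl_i + (W_i cosα_i − u_i·Δl_i)·tanφ'] / Σ W_i sinα_i, with Δl_i = b_i / cosα_i.
Slice 1: Δl = 1.3/cos(-2.8°) = 1.302 m; N'_1 = 12·cos(-2.8°) − 4·1.302 = 6.8; c'Δl = 23.17; W sinα = -0.6
Slice 2: Δl = 1.3/cos2.6° = 1.301 m; N'_2 = 33·cos2.6° − 4·1.301 = 27.8; c'Δl = 23.16; W sinα = 1.5
Slice 3: Δl = 2.4/cos10.2° = 2.439 m; N'_3 = 106·cos10.2° − 21·2.439 = 53.1; c'Δl = 43.41; W sinα = 18.8
Slice 4: Δl = 2.6/cos20.9° = 2.783 m; N'_4 = 161·cos20.9° − 12·2.783 = 117.0; c'Δl = 49.54; W sinα = 57.4
Slice 5: Δl = 1.9/cos31.2° = 2.221 m; N'_5 = 131·cos31.2° − 34·2.221 = 36.5; c'Δl = 39.54; W sinα = 67.9
Slice 6: Δl = 1.8/cos40.6° = 2.371 m; N'_6 = 111·cos40.6° − 22·2.371 = 32.1; c'Δl = 42.20; W sinα = 72.2
Slice 7: Δl = 1.9/cos51.6° = 3.059 m; N'_7 = 49·cos51.6° − 1·3.059 = 27.4; c'Δl = 54.45; W sinα = 38.4
Σc'Δl = 275.5 kN/m; ΣN' = 300.7 kN/m; ΣW sinα = 255.6 kN/m
Resisting = 275.5 + 300.7·tan26.6° = 275.5 + 150.6 = 426.0 kN/m
FS = 426.0 / 255.6 = 1.667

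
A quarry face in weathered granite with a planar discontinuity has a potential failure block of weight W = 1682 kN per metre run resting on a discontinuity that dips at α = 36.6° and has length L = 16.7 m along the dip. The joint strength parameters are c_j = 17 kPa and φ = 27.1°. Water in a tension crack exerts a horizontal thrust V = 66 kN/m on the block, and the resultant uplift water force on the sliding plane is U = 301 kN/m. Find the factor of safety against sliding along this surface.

Resolving the block weight along and normal to the plane and applying the Mohr–Coulomb strength on the joint:
N' = W cosα − U − V sinα = 1682·cos36.6° − 301 − 66·sin36.6° = 1010.0 kN/m
Driving force T = W sinα + V cosα = 1682·sin36.6° + 66·cos36.6° = 1055.8 kN/m
Resisting force R = c_j·L + N'·tanφ = 17·16.7 + 1010.0·tan27.1° = 283.9 + 516.8 = 800.7 kN/m
FS = R / T = 800.7 / 1055.8 = 0.758

FS = 0.76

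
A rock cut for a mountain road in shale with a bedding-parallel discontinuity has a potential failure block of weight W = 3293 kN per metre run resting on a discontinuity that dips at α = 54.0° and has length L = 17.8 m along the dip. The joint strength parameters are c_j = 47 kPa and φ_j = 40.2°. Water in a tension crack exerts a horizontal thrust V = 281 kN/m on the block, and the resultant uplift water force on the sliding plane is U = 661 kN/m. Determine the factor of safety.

FS = 0.61

Resolving the block weight along and normal to the plane and applying the Mohr–Coulomb strength on the joint:
N' = W cosα − U − V sinα = 3293·cos54.0° − 661 − 281·sin54.0° = 1047.2 kN/m
Driving force T = W sinα + V cosα = 3293·sin54.0° + 281·cos54.0° = 2829.3 kN/m
Resisting force R = c_j·L + N'·tanφ_j = 47·17.8 + 1047.2·tan40.2° = 836.6 + 885.0 = 1721.6 kN/m
FS = R / T = 1721.6 / 2829.3 = 0.608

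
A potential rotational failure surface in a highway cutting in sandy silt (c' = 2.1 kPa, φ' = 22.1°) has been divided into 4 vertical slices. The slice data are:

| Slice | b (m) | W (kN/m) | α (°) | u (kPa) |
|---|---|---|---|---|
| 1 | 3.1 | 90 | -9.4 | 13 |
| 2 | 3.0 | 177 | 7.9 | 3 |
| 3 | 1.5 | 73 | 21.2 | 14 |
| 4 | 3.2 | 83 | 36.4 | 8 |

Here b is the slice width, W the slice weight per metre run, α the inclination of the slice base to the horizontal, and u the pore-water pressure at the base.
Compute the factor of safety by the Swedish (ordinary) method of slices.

Ordinary method of slices: FS = Σ[c'·Δl_i + (W_i cosα_i − u_i·Δl_i)·tanφ'] / Σ W_i sinα_i, with Δl_i = b_i / cosα_i.
Slice 1: Δl = 3.1/cos(-9.4°) = 3.142 m; N'_1 = 90·cos(-9.4°) − 13·3.142 = 47.9; c'Δl = 6.60; W sinα = -14.7
Slice 2: Δl = 3.0/cos7.9° = 3.029 m; N'_2 = 177·cos7.9° − 3·3.029 = 166.2; c'Δl = 6.36; W sinα = 24.3
Slice 3: Δl = 1.5/cos21.2° = 1.609 m; N'_3 = 73·cos21.2° − 14·1.609 = 45.5; c'Δl = 3.38; W sinα = 26.4
Slice 4: Δl = 3.2/cos36.4° = 3.976 m; N'_4 = 83·cos36.4° − 8·3.976 = 35.0; c'Δl = 8.35; W sinα = 49.3
Σc'Δl = 24.7 kN/m; ΣN' = 294.7 kN/m; ΣW sinα = 85.3 kN/m
Resisting = 24.7 + 294.7·tan22.1° = 24.7 + 119.7 = 144.4 kN/m
FS = 144.4 / 85.3 = 1.693

FS = 1.69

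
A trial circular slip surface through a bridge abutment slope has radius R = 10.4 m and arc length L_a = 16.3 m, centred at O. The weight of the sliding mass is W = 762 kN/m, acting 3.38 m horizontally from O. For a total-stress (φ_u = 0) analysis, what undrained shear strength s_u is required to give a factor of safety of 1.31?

s_u = 19.9 kPa

FS = s_u·L_a·R / (W·d), so s_u = FS·W·d / (L_a·R).
s_u = 1.31·762·3.38 / (16.30·10.4) = 3374.0 / 169.52 = 19.90 kPa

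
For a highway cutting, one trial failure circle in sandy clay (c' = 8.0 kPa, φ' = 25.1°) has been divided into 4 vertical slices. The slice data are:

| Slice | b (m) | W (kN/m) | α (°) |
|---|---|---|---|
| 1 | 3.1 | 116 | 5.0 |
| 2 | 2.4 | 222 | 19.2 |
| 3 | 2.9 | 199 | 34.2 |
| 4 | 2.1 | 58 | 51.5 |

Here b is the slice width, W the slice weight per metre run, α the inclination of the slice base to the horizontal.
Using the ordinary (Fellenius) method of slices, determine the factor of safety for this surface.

Ordinary method of slices: FS = Σ[c'·Δl_i + (W_i cosα_i)·tanφ'] / Σ W_i sinα_i, with Δl_i = b_i / cosα_i.
Slice 1: Δl = 3.1/cos5.0° = 3.112 m; N'_1 = 116·cos5.0° = 115.6; c'Δl = 24.89; W sinα = 10.1
Slice 2: Δl = 2.4/cos19.2° = 2.541 m; N'_2 = 222·cos19.2° = 209.7; c'Δl = 20.33; W sinα = 73.0
Slice 3: Δl = 2.9/cos34.2° = 3.506 m; N'_3 = 199·cos34.2° = 164.6; c'Δl = 28.05; W sinα = 111.9
Slice 4: Δl = 2.1/cos51.5° = 3.373 m; N'_4 = 58·cos51.5° = 36.1; c'Δl = 26.99; W sinα = 45.4
Σc'Δl = 100.3 kN/m; ΣN' = 525.9 kN/m; ΣW sinα = 240.4 kN/m
Resisting = 100.3 + 525.9·tan25.1° = 100.3 + 246.4 = 346.6 kN/m
FS = 346.6 / 240.4 = 1.442

FS = 1.44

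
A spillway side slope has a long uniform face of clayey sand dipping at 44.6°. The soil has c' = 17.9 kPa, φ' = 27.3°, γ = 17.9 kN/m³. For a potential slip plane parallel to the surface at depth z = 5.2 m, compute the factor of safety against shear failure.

For an infinite slope with a slip plane parallel to the surface (no pore pressure): FS = [c' + γz cos²β tanφ'] / [γz sinβ cosβ].
γz = 17.9·5.2 = 93.08 kN/m²
Numerator = 17.9 + 93.08·cos²44.6°·tan27.3° = 17.9 + 93.08·0.5070·0.5161 = 42.256 kPa
Denominator = 93.08·sin44.6°·cos44.6° = 93.08·0.7022·0.7120 = 46.535 kPa
FS = 42.256 / 46.535 = 0.908

FS = 0.91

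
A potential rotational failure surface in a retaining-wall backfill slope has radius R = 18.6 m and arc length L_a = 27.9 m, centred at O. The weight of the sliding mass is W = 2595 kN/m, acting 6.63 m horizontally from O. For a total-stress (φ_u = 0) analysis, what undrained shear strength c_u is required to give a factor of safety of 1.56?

c_u = 51.7 kPa

FS = c_u·L_a·R / (W·d), so c_u = FS·W·d / (L_a·R).
c_u = 1.56·2595·6.63 / (27.90·18.6) = 26839.6 / 518.94 = 51.72 kPa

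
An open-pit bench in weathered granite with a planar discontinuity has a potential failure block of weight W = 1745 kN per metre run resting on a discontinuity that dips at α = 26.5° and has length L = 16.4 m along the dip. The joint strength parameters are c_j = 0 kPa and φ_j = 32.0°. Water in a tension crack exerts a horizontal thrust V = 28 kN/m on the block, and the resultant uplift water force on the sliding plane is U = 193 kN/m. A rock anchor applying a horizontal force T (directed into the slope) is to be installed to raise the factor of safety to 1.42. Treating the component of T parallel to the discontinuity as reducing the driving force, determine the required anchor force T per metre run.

Resolving forces along and normal to the sliding plane, with the horizontal anchor force T adding T·sinα to the effective normal force and T·cosα acting up the plane against the driving force:
FS = [c_jL + (W cosα − U − V sinα + T sinα) tanφ_j] / [W sinα + V cosα − T cosα]
Without the anchor: N' = 1356.2 kN/m, driving T_d = 803.7 kN/m, resisting R = 0·16.4 + 1356.2·tan32.0° = 847.4 kN/m, FS = 1.05.
Setting FS = 1.42 and solving for T:
1.42·(803.7 − T cos26.5°) = 847.4 + T sin26.5°·tan32.0°
T·(sin26.5°·tan32.0° + 1.42·cos26.5°) = 1.42·803.7 − 847.4
T·(0.4462·0.6249 + 1.42·0.8949) = 1141.2 − 847.4 = 293.8
T·1.5496 = 293.8
T = 189.6 kN/m

T = 190 kN/m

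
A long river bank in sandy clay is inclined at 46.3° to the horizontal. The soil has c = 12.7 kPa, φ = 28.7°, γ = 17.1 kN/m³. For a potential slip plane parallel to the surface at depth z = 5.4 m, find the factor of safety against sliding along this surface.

FS = 0.80

For an infinite slope with a slip plane parallel to the surface (no pore pressure): FS = [c + γz cos²β tanφ] / [γz sinβ cosβ].
γz = 17.1·5.4 = 92.34 kN/m²
Numerator = 12.7 + 92.34·cos²46.3°·tan28.7° = 12.7 + 92.34·0.4773·0.5475 = 36.831 kPa
Denominator = 92.34·sin46.3°·cos46.3° = 92.34·0.7230·0.6909 = 46.122 kPa
FS = 36.831 / 46.122 = 0.799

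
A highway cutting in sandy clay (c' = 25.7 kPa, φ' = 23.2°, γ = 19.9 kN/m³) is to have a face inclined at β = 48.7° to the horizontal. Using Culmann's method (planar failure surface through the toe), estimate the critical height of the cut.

H_c = 36.62 m

Culmann's analysis gives the critical failure plane at α_cr = (β + φ')/2 = (48.7 + 23.2)/2 = 36.0°, and the critical height
H_c = (4c'/γ) · sinβ cosφ' / [1 − cos(β − φ')]
    = (4·25.7/19.9) · sin48.7°·cos23.2° / [1 − cos(25.5°)]
    = 5.166 · 0.7513·0.9191 / [1 − 0.9026]
    = 5.166 · 0.6905 / 0.0974
    = 36.62 m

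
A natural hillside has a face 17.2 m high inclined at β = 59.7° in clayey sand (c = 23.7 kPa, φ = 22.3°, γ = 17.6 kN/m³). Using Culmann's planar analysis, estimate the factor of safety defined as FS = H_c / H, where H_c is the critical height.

H_c = (4c/γ) · sinβ cosφ / [1 − cos(β − φ)]
    = (4·23.7/17.6) · sin59.7°·cos22.3° / [1 − cos37.4°]
    = 5.386 · 0.7988 / 0.2056 = 20.93 m
FS = H_c / H = 20.93 / 17.2 = 1.217

FS = 1.22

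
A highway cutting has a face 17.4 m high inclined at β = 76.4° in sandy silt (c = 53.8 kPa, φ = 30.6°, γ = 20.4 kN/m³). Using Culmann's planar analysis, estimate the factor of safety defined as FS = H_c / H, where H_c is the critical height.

H_c = (4c/γ) · sinβ cosφ / [1 − cos(β − φ)]
    = (4·53.8/20.4) · sin76.4°·cos30.6° / [1 − cos45.8°]
    = 10.549 · 0.8366 / 0.3028 = 29.14 m
FS = H_c / H = 29.14 / 17.4 = 1.675

FS = 1.67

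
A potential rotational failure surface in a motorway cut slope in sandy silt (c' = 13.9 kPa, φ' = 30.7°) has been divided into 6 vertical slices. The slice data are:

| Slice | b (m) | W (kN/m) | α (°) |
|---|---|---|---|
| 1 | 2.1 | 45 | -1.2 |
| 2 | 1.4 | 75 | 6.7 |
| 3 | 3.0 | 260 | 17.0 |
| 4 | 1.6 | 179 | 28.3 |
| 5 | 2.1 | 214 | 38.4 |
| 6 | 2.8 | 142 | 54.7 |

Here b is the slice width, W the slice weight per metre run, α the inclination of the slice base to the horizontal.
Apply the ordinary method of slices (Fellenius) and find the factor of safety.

FS = 1.64

Ordinary method of slices: FS = Σ[c'·Δl_i + (W_i cosα_i)·tanφ'] / Σ W_i sinα_i, with Δl_i = b_i / cosα_i.
Slice 1: Δl = 2.1/cos(-1.2°) = 2.100 m; N'_1 = 45·cos(-1.2°) = 45.0; c'Δl = 29.20; W sinα = -0.9
Slice 2: Δl = 1.4/cos6.7° = 1.410 m; N'_2 = 75·cos6.7° = 74.5; c'Δl = 19.59; W sinα = 8.8
Slice 3: Δl = 3.0/cos17.0° = 3.137 m; N'_3 = 260·cos17.0° = 248.6; c'Δl = 43.61; W sinα = 76.0
Slice 4: Δl = 1.6/cos28.3° = 1.817 m; N'_4 = 179·cos28.3° = 157.6; c'Δl = 25.26; W sinα = 84.9
Slice 5: Δl = 2.1/cos38.4° = 2.680 m; N'_5 = 214·cos38.4° = 167.7; c'Δl = 37.25; W sinα = 132.9
Slice 6: Δl = 2.8/cos54.7° = 4.845 m; N'_6 = 142·cos54.7° = 82.1; c'Δl = 67.35; W sinα = 115.9
Σc'Δl = 222.3 kN/m; ΣN' = 775.5 kN/m; ΣW sinα = 417.5 kN/m
Resisting = 222.3 + 775.5·tan30.7° = 222.3 + 460.5 = 682.7 kN/m
FS = 682.7 / 417.5 = 1.635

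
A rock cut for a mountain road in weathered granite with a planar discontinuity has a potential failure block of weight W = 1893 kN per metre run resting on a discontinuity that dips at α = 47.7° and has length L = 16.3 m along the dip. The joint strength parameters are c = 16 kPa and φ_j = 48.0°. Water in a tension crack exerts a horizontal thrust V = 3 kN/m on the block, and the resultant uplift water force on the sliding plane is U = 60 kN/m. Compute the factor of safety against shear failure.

FS = 1.15

Resolving the block weight along and normal to the plane and applying the Mohr–Coulomb strength on the joint:
N' = W cosα − U − V sinα = 1893·cos47.7° − 60 − 3·sin47.7° = 1211.8 kN/m
Driving force T = W sinα + V cosα = 1893·sin47.7° + 3·cos47.7° = 1402.1 kN/m
Resisting force R = c·L + N'·tanφ_j = 16·16.3 + 1211.8·tan48.0° = 260.8 + 1345.8 = 1606.6 kN/m
FS = R / T = 1606.6 / 1402.1 = 1.146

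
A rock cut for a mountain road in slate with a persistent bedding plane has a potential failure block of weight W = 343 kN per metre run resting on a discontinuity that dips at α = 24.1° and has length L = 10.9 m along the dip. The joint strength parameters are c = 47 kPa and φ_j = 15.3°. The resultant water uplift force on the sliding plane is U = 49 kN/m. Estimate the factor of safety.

Resolving the block weight along and normal to the plane and applying the Mohr–Coulomb strength on the joint:
N' = W cosα − U = 343·cos24.1° − 49 = 264.1 kN/m
Driving force T = W sinα = 343·sin24.1° = 140.1 kN/m
Resisting force R = c·L + N'·tanφ_j = 47·10.9 + 264.1·tan15.3° = 512.3 + 72.3 = 584.6 kN/m
FS = R / T = 584.6 / 140.1 = 4.174

FS = 4.17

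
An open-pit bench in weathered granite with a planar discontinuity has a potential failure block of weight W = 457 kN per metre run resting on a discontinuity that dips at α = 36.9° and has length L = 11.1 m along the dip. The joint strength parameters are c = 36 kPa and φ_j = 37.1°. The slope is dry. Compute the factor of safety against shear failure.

Resolving the block weight along and normal to the plane and applying the Mohr–Coulomb strength on the joint:
N' = W cosα = 457·cos36.9° = 365.5 kN/m
Driving force T = W sinα = 457·sin36.9° = 274.4 kN/m
Resisting force R = c·L + N'·tanφ_j = 36·11.1 + 365.5·tan37.1° = 399.6 + 276.4 = 676.0 kN/m
FS = R / T = 676.0 / 274.4 = 2.464

FS = 2.46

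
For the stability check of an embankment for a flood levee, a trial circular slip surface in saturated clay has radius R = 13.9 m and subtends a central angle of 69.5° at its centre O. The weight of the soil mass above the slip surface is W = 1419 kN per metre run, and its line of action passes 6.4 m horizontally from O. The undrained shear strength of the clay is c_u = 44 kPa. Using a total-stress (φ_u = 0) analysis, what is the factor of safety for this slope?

Taking moments about the centre O, the resisting moment is provided by the undrained shear strength acting along the arc:
Arc length L_a = R·θ = 13.9·(69.5°·π/180) = 13.9·1.2130 = 16.86 m
M_R = c_u·L_a·R = 44·16.86·13.9 = 10312.0 kN·m/m
M_D = W·d = 1419·6.4 = 9081.6 kN·m/m
FS = M_R / M_D = 10312.0 / 9081.6 = 1.135

FS = 1.14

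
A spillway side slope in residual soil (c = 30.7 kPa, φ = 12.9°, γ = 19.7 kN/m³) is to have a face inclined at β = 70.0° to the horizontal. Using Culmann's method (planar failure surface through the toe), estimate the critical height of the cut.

H_c = 12.50 m

Culmann's analysis gives the critical failure plane at α_cr = (β + φ)/2 = (70.0 + 12.9)/2 = 41.5°, and the critical height
H_c = (4c/γ) · sinβ cosφ / [1 − cos(β − φ)]
    = (4·30.7/19.7) · sin70.0°·cos12.9° / [1 − cos(57.1°)]
    = 6.234 · 0.9397·0.9748 / [1 − 0.5432]
    = 6.234 · 0.9160 / 0.4568
    = 12.50 m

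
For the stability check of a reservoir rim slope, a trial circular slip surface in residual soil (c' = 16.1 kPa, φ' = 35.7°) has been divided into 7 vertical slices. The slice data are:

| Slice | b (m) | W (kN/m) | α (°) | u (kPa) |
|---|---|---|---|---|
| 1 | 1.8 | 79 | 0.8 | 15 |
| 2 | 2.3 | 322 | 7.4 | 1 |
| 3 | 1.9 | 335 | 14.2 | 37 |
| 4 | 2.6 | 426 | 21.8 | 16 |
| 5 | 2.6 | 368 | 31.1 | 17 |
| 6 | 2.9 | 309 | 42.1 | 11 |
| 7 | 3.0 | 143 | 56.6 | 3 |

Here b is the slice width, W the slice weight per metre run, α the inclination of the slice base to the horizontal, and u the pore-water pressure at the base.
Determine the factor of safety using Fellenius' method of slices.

Ordinary method of slices: FS = Σ[c'·Δl_i + (W_i cosα_i − u_i·Δl_i)·tanφ'] / Σ W_i sinα_i, with Δl_i = b_i / cosα_i.
Slice 1: Δl = 1.8/cos0.8° = 1.800 m; N'_1 = 79·cos0.8° − 15·1.800 = 52.0; c'Δl = 28.98; W sinα = 1.1
Slice 2: Δl = 2.3/cos7.4° = 2.319 m; N'_2 = 322·cos7.4° − 1·2.319 = 317.0; c'Δl = 37.34; W sinα = 41.5
Slice 3: Δl = 1.9/cos14.2° = 1.960 m; N'_3 = 335·cos14.2° − 37·1.960 = 252.2; c'Δl = 31.55; W sinα = 82.2
Slice 4: Δl = 2.6/cos21.8° = 2.800 m; N'_4 = 426·cos21.8° − 16·2.800 = 350.7; c'Δl = 45.08; W sinα = 158.2
Slice 5: Δl = 2.6/cos31.1° = 3.036 m; N'_5 = 368·cos31.1° − 17·3.036 = 263.5; c'Δl = 48.89; W sinα = 190.1
Slice 6: Δl = 2.9/cos42.1° = 3.908 m; N'_6 = 309·cos42.1° − 11·3.908 = 186.3; c'Δl = 62.93; W sinα = 207.2
Slice 7: Δl = 3.0/cos56.6° = 5.450 m; N'_7 = 143·cos56.6° − 3·5.450 = 62.4; c'Δl = 87.74; W sinα = 119.4
Σc'Δl = 342.5 kN/m; ΣN' = 1484.1 kN/m; ΣW sinα = 799.6 kN/m
Resisting = 342.5 + 1484.1·tan35.7° = 342.5 + 1066.4 = 1409.0 kN/m
FS = 1409.0 / 799.6 = 1.762

FS = 1.76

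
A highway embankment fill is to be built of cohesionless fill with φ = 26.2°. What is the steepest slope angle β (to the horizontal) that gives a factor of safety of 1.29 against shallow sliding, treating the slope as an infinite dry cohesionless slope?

β = 20.9°

For an infinite dry cohesionless slope FS = tanφ/tanβ, so tanβ = tanφ / FS.
tanβ = tan26.2° / 1.29 = 0.4921 / 1.29 = 0.3814
β = arctan(0.3814) = 20.88°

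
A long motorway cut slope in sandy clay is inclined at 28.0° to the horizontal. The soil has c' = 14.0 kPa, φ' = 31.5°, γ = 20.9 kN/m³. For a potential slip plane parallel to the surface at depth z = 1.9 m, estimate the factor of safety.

For an infinite slope with a slip plane parallel to the surface (no pore pressure): FS = [c' + γz cos²β tanφ'] / [γz sinβ cosβ].
γz = 20.9·1.9 = 39.71 kN/m²
Numerator = 14.0 + 39.71·cos²28.0°·tan31.5° = 14.0 + 39.71·0.7796·0.6128 = 32.971 kPa
Denominator = 39.71·sin28.0°·cos28.0° = 39.71·0.4695·0.8829 = 16.461 kPa
FS = 32.971 / 16.461 = 2.003

FS = 2.00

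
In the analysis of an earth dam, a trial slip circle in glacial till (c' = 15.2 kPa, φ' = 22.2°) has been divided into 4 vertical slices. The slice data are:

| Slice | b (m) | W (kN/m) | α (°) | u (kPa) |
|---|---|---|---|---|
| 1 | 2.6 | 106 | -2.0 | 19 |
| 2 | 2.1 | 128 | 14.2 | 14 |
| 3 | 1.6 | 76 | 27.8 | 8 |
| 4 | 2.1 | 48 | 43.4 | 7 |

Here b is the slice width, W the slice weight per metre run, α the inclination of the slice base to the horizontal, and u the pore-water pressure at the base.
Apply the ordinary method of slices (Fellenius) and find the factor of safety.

Ordinary method of slices: FS = Σ[c'·Δl_i + (W_i cosα_i − u_i·Δl_i)·tanφ'] / Σ W_i sinα_i, with Δl_i = b_i / cosα_i.
Slice 1: Δl = 2.6/cos(-2.0°) = 2.602 m; N'_1 = 106·cos(-2.0°) − 19·2.602 = 56.5; c'Δl = 39.54; W sinα = -3.7
Slice 2: Δl = 2.1/cos14.2° = 2.166 m; N'_2 = 128·cos14.2° − 14·2.166 = 93.8; c'Δl = 32.93; W sinα = 31.4
Slice 3: Δl = 1.6/cos27.8° = 1.809 m; N'_3 = 76·cos27.8° − 8·1.809 = 52.8; c'Δl = 27.49; W sinα = 35.4
Slice 4: Δl = 2.1/cos43.4° = 2.890 m; N'_4 = 48·cos43.4° − 7·2.890 = 14.6; c'Δl = 43.93; W sinα = 33.0
Σc'Δl = 143.9 kN/m; ΣN' = 217.7 kN/m; ΣW sinα = 96.1 kN/m
Resisting = 143.9 + 217.7·tan22.2° = 143.9 + 88.8 = 232.7 kN/m
FS = 232.7 / 96.1 = 2.421

FS = 2.42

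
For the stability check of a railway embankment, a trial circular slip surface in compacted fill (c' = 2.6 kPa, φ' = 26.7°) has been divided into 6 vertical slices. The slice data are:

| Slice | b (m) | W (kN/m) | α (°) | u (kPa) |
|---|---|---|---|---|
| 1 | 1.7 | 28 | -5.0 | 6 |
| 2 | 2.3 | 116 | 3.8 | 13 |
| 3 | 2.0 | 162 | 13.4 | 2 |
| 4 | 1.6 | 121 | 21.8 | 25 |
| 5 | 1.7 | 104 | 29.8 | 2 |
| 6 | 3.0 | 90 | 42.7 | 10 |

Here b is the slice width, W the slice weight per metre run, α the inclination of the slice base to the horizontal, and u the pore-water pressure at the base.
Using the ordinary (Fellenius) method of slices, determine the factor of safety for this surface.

Ordinary method of slices: FS = Σ[c'·Δl_i + (W_i cosα_i − u_i·Δl_i)·tanφ'] / Σ W_i sinα_i, with Δl_i = b_i / cosα_i.
Slice 1: Δl = 1.7/cos(-5.0°) = 1.706 m; N'_1 = 28·cos(-5.0°) − 6·1.706 = 17.7; c'Δl = 4.44; W sinα = -2.4
Slice 2: Δl = 2.3/cos3.8° = 2.305 m; N'_2 = 116·cos3.8° − 13·2.305 = 85.8; c'Δl = 5.99; W sinα = 7.7
Slice 3: Δl = 2.0/cos13.4° = 2.056 m; N'_3 = 162·cos13.4° − 2·2.056 = 153.5; c'Δl = 5.35; W sinα = 37.5
Slice 4: Δl = 1.6/cos21.8° = 1.723 m; N'_4 = 121·cos21.8° − 25·1.723 = 69.3; c'Δl = 4.48; W sinα = 44.9
Slice 5: Δl = 1.7/cos29.8° = 1.959 m; N'_5 = 104·cos29.8° − 2·1.959 = 86.3; c'Δl = 5.09; W sinα = 51.7
Slice 6: Δl = 3.0/cos42.7° = 4.082 m; N'_6 = 90·cos42.7° − 10·4.082 = 25.3; c'Δl = 10.61; W sinα = 61.0
Σc'Δl = 36.0 kN/m; ΣN' = 437.8 kN/m; ΣW sinα = 200.4 kN/m
Resisting = 36.0 + 437.8·tan26.7° = 36.0 + 220.2 = 256.2 kN/m
FS = 256.2 / 200.4 = 1.278

FS = 1.28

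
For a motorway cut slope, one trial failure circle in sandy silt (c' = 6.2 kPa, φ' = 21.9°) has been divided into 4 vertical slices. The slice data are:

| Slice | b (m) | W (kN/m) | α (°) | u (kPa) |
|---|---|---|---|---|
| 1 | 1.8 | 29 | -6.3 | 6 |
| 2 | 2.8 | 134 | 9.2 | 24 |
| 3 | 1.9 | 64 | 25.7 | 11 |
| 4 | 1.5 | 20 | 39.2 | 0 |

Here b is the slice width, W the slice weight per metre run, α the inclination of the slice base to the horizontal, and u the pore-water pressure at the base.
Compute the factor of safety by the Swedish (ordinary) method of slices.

Ordinary method of slices: FS = Σ[c'·Δl_i + (W_i cosα_i − u_i·Δl_i)·tanφ'] / Σ W_i sinα_i, with Δl_i = b_i / cosα_i.
Slice 1: Δl = 1.8/cos(-6.3°) = 1.811 m; N'_1 = 29·cos(-6.3°) − 6·1.811 = 18.0; c'Δl = 11.23; W sinα = -3.2
Slice 2: Δl = 2.8/cos9.2° = 2.836 m; N'_2 = 134·cos9.2° − 24·2.836 = 64.2; c'Δl = 17.59; W sinα = 21.4
Slice 3: Δl = 1.9/cos25.7° = 2.109 m; N'_3 = 64·cos25.7° − 11·2.109 = 34.5; c'Δl = 13.07; W sinα = 27.8
Slice 4: Δl = 1.5/cos39.2° = 1.936 m; N'_4 = 20·cos39.2° − 0·1.936 = 15.5; c'Δl = 12.00; W sinα = 12.6
Σc'Δl = 53.9 kN/m; ΣN' = 132.1 kN/m; ΣW sinα = 58.6 kN/m
Resisting = 53.9 + 132.1·tan21.9° = 53.9 + 53.1 = 107.0 kN/m
FS = 107.0 / 58.6 = 1.825

FS = 1.82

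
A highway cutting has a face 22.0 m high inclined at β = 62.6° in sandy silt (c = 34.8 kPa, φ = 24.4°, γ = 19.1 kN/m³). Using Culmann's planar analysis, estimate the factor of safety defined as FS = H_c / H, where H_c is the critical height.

H_c = (4c/γ) · sinβ cosφ / [1 − cos(β − φ)]
    = (4·34.8/19.1) · sin62.6°·cos24.4° / [1 − cos38.2°]
    = 7.288 · 0.8085 / 0.2141 = 27.52 m
FS = H_c / H = 27.52 / 22.0 = 1.251

FS = 1.25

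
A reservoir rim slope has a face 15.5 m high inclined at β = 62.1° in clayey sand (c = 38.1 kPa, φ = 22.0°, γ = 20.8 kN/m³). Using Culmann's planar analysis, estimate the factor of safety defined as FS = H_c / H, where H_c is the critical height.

FS = 1.65

H_c = (4c/γ) · sinβ cosφ / [1 − cos(β − φ)]
    = (4·38.1/20.8) · sin62.1°·cos22.0° / [1 − cos40.1°]
    = 7.327 · 0.8194 / 0.2351 = 25.54 m
FS = H_c / H = 25.54 / 15.5 = 1.648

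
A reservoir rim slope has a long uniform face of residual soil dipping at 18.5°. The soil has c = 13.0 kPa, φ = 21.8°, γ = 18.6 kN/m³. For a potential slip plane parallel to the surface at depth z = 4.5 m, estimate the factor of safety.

FS = 1.71

For an infinite slope with a slip plane parallel to the surface (no pore pressure): FS = [c + γz cos²β tanφ] / [γz sinβ cosβ].
γz = 18.6·4.5 = 83.70 kN/m²
Numerator = 13.0 + 83.70·cos²18.5°·tan21.8° = 13.0 + 83.70·0.8993·0.4000 = 43.107 kPa
Denominator = 83.70·sin18.5°·cos18.5° = 83.70·0.3173·0.9483 = 25.186 kPa
FS = 43.107 / 25.186 = 1.712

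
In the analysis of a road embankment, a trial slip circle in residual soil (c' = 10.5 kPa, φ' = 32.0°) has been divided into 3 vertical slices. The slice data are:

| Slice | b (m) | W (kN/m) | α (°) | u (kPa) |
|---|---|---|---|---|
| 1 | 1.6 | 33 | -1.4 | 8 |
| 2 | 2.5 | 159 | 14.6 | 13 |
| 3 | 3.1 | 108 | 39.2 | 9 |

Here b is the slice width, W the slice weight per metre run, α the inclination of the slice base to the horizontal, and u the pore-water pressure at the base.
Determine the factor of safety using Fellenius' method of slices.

FS = 1.89

Ordinary method of slices: FS = Σ[c'·Δl_i + (W_i cosα_i − u_i·Δl_i)·tanφ'] / Σ W_i sinα_i, with Δl_i = b_i / cosα_i.
Slice 1: Δl = 1.6/cos(-1.4°) = 1.600 m; N'_1 = 33·cos(-1.4°) − 8·1.600 = 20.2; c'Δl = 16.81; W sinα = -0.8
Slice 2: Δl = 2.5/cos14.6° = 2.583 m; N'_2 = 159·cos14.6° − 13·2.583 = 120.3; c'Δl = 27.13; W sinα = 40.1
Slice 3: Δl = 3.1/cos39.2° = 4.000 m; N'_3 = 108·cos39.2° − 9·4.000 = 47.7; c'Δl = 42.00; W sinα = 68.3
Σc'Δl = 85.9 kN/m; ΣN' = 188.2 kN/m; ΣW sinα = 107.5 kN/m
Resisting = 85.9 + 188.2·tan32.0° = 85.9 + 117.6 = 203.5 kN/m
FS = 203.5 / 107.5 = 1.893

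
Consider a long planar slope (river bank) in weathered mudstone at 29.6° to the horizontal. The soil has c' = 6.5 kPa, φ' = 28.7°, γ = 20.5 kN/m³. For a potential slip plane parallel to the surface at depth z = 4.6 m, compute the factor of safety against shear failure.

For an infinite slope with a slip plane parallel to the surface (no pore pressure): FS = [c' + γz cos²β tanφ'] / [γz sinβ cosβ].
γz = 20.5·4.6 = 94.30 kN/m²
Numerator = 6.5 + 94.30·cos²29.6°·tan28.7° = 6.5 + 94.30·0.7560·0.5475 = 45.532 kPa
Denominator = 94.30·sin29.6°·cos29.6° = 94.30·0.4939·0.8695 = 40.500 kPa
FS = 45.532 / 40.500 = 1.124

FS = 1.12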